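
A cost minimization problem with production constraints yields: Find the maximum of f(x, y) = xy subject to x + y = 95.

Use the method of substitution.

Substitute y = 95 - x into f(x,y) = xy:
g(x) = x(95 - x) = 95x - x^2
g'(x) = 95 - 2x = 0  =>  x = 95/2
y = 95 - 95/2 = 95/2
Maximum value = (95/2) * (95/2) = 9025/4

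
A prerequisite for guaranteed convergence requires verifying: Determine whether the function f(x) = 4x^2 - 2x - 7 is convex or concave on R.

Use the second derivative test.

f(x) = 4x^2 - 2x - 7
f'(x) = 8x - 2
f''(x) = 8
Since f''(x) = 8 > 0 for all x, f is convex on R.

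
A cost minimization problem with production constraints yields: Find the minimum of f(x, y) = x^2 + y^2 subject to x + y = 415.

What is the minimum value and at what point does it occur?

Substitute y = 415 - x into f(x,y) = x^2 + y^2:
g(x) = x^2 + (415 - x)^2 = 2x^2 - 830x + 172225
g'(x) = 4x - 830 = 0  =>  x = 415/2
y = 415 - 415/2 = 415/2
Minimum value = (415/2)^2 + (415/2)^2 = 172225/2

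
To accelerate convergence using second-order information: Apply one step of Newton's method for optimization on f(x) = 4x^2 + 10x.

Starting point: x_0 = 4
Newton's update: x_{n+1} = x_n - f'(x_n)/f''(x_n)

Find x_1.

f(x) = 4x^2 + 10x
f'(x) = 8x + (10), f''(x) = 8
Newton step: x_1 = x_0 - f'(x_0)/f''(x_0)
f'(4) = 42
x_1 = 4 - 42/8 = -5/4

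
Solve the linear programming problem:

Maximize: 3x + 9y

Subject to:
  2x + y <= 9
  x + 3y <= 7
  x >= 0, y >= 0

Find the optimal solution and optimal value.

Feasible vertices: (0, 0), (0, 7/3), (4, 1), (9/2, 0)
Objective 3x + 9y at each:
  (0, 0): 0
  (0, 7/3): 21
  (4, 1): 21
  (9/2, 0): 27/2
Maximum is 21 at (0, 7/3).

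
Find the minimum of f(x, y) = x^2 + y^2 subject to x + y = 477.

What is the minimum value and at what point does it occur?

Substitute y = 477 - x into f(x,y) = x^2 + y^2:
g(x) = x^2 + (477 - x)^2 = 2x^2 - 954x + 227529
g'(x) = 4x - 954 = 0  =>  x = 477/2
y = 477 - 477/2 = 477/2
Minimum value = (477/2)^2 + (477/2)^2 = 227529/2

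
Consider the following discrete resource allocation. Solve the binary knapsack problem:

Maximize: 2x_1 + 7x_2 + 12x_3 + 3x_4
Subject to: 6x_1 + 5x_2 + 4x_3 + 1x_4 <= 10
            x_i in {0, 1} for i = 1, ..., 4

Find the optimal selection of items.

Items: item 1 (v=2, w=6), item 2 (v=7, w=5), item 3 (v=12, w=4), item 4 (v=3, w=1)
Capacity: 10
Checking all 16 subsets (w = total weight, v = total value):
  {}: w = 0, v = 0
  {1}: w = 6, v = 2
  {2}: w = 5, v = 7
  {3}: w = 4, v = 12
  {4}: w = 1, v = 3
  {1, 2}: w = 11 > 10, infeasible
  {1, 3}: w = 10, v = 14
  {1, 4}: w = 7, v = 5
  {2, 3}: w = 9, v = 19
  {2, 4}: w = 6, v = 10
  {3, 4}: w = 5, v = 15
  {1, 2, 3}: w = 15 > 10, infeasible
  {1, 2, 4}: w = 12 > 10, infeasible
  {1, 3, 4}: w = 11 > 10, infeasible
  {2, 3, 4}: w = 10, v = 22
  {1, 2, 3, 4}: w = 16 > 10, infeasible
Best feasible subset: items [2, 3, 4]
Total weight: 10 <= 10, total value: 22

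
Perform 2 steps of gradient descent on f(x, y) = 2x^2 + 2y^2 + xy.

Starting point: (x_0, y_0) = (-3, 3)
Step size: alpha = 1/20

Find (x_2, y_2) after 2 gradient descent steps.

f(x,y) = 2x^2 + 2y^2 + xy
grad_x = 4x + 1y, grad_y = 4y + 1x
Step 1: grad = (-9, 9), (-51/20, 51/20)
Step 2: grad = (-153/20, 153/20), (-867/400, 867/400)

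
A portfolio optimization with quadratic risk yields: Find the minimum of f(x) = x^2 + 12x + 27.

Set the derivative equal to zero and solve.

f(x) = x^2 + 12x + 27
f'(x) = 2x + (12) = 0
x = -12/2 = -6
f(-6) = -9
Since f''(x) = 2 > 0, this is a minimum.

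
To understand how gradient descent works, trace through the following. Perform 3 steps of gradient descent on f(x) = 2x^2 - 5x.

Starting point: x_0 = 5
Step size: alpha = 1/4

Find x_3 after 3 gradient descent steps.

f(x) = 2x^2 - 5x, f'(x) = 4x + (-5)
Step 1: f'(5) = 15, x_1 = 5 - 1/4 * 15 = 5/4
Step 2: f'(5/4) = 0, x_2 = 5/4 - 1/4 * 0 = 5/4
Step 3: f'(5/4) = 0, x_3 = 5/4 - 1/4 * 0 = 5/4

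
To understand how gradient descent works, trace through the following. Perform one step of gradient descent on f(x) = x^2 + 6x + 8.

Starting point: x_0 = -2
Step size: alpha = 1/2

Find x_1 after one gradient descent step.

f(x) = x^2 + 6x + 8
f'(x) = 2x + 6
f'(-2) = 2*-2 + (6) = 2
x_1 = x_0 - alpha * f'(x_0) = -2 - 1/2 * 2 = -3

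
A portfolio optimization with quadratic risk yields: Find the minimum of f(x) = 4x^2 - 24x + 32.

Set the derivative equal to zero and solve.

f(x) = 4x^2 - 24x + 32
f'(x) = 8x + (-24) = 0
x = 24/8 = 3
f(3) = -4
Since f''(x) = 8 > 0, this is a minimum.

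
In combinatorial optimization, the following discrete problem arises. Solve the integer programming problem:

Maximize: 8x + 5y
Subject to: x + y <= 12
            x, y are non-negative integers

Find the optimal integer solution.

Objective: 8x + 5y, constraint: x + y <= 12
Coefficient of x is 8 >= coefficient of y is 5, so allocate the entire budget to x.
Optimal: x = 12, y = 0, value = 96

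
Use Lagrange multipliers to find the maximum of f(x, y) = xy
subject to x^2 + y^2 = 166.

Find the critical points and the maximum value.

Lagrange conditions: y = 2*lambda*x and x = 2*lambda*y
If x = 0 then y = 0, violating the constraint, so x, y != 0.
Dividing: y/x = x/y => x^2 = y^2 => y = x or y = -x
Constraint: 2x^2 = 166 => x^2 = 83 => x = +/-sqrt(83)
Critical points: (sqrt(83), sqrt(83)), (-sqrt(83), -sqrt(83)), (sqrt(83), -sqrt(83)), (-sqrt(83), sqrt(83))
  y = x:  xy = x^2 = 83  at (sqrt(83), sqrt(83)) and (-sqrt(83), -sqrt(83))
  y = -x: xy = -x^2 = -83 at (sqrt(83), -sqrt(83)) and (-sqrt(83), sqrt(83))
Maximum xy = 83 at (sqrt(83), sqrt(83)) and (-sqrt(83), -sqrt(83))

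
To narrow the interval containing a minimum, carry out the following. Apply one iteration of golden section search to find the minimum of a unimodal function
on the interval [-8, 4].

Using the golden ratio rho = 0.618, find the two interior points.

Golden section search on [-8, 4].
Golden ratio rho = 0.618 (approx).
Interior points:
  x_1 = -8 + (1-0.618)*12 = -3.4160
  x_2 = -8 + 0.618*12 = -0.5840
Compare f(x_1) and f(x_2) to determine which subinterval to keep.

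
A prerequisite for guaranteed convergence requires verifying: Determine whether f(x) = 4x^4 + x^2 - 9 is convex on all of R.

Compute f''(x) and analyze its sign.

f(x) = 4x^4 + x^2 - 9
f'(x) = 16x^3 + 2x
f''(x) = 48x^2 + 2
f''(x) = 48x^2 + 2 >= 2 > 0 for all x
Therefore, f is convex on R.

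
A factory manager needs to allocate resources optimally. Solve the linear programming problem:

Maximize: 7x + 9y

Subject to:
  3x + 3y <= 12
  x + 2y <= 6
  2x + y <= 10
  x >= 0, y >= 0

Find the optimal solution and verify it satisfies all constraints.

Feasible vertices: (0, 0), (0, 3), (2, 2), (4, 0)
Objective 7x + 9y at each vertex:
  (0, 0): 0
  (0, 3): 27
  (2, 2): 32
  (4, 0): 28
Maximum is 32 at (2, 2).
Verify constraints at (x, y) = (2, 2):
  3*2 + 3*2 = 12 <= 12 (active)
  1*2 + 2*2 = 6 <= 6 (active)
  2*2 + 1*2 = 6 <= 10
  x = 2 >= 0, y = 2 >= 0. All constraints satisfied.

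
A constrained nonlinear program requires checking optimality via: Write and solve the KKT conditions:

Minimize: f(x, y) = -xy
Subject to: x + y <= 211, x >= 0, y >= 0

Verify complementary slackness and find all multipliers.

Problem: min -xy s.t. x + y <= 211 (multiplier lambda), x >= 0 (mu_x), y >= 0 (mu_y)
KKT stationarity: -y + lambda - mu_x = 0, -x + lambda - mu_y = 0, with lambda, mu_x, mu_y >= 0
Complementary slackness: lambda*(x + y - 211) = 0, mu_x*x = 0, mu_y*y = 0
If lambda = 0: y = -mu_x <= 0 and x = -mu_y <= 0 force x = y = 0 with f = 0; but x = y = 211/2 is feasible with f = -44521/4 < 0, so this is not the minimum. Hence lambda > 0 and x + y = 211.
Try x > 0, y > 0 (so mu_x = mu_y = 0): y = lambda, x = lambda => x = y = lambda
x + y = 211 => 2*lambda = 211 => lambda = 211/2
x* = y* = 211/2 > 0, consistent with mu_x = mu_y = 0.
(Any feasible point with x = 0 or y = 0 has f = 0 > -44521/4, so the minimum is not on those boundaries.)
min(-xy) = -44521/4 (i.e. max xy = 44521/4)
Multipliers: lambda = 211/2, mu_x = 0, mu_y = 0
Complementary slackness: lambda*(x + y - 211) = 211/2*(211/2 + 211/2 - 211) = 0, mu_x*x = 0*211/2 = 0, mu_y*y = 0*211/2 = 0. Satisfied.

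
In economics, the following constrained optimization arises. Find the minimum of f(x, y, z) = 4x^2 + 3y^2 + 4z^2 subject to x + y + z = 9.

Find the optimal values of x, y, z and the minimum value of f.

Using Lagrange multipliers on f = 4x^2 + 3y^2 + 4z^2 with constraint x + y + z = 9:
Conditions: 2*4*x = lambda, 2*3*y = lambda, 2*4*z = lambda
So x = lambda/8, y = lambda/6, z = lambda/8
Substituting into constraint: lambda * (5/12) = 9
lambda = 108/5
x = 27/10, y = 18/5, z = 27/10
Minimum value = 486/5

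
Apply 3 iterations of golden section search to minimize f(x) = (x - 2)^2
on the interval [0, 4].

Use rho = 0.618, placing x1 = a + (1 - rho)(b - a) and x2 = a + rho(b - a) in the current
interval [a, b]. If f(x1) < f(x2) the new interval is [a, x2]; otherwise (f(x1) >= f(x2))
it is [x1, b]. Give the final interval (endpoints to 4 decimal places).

Golden section search for min of f(x) = (x - 2)^2 on [0, 4].
Each step: x1 = a + (1 - rho)(b - a), x2 = a + rho(b - a); if f(x1) < f(x2) keep [a, x2], otherwise keep [x1, b].
Step 1: [0.0000, 4.0000], x1=1.5280 (f=0.2228), x2=2.4720 (f=0.2228); f(x1) = f(x2) (tie, not '<') => keep [1.5280, 4.0000]
Step 2: [1.5280, 4.0000], x1=2.4723 (f=0.2231), x2=3.0557 (f=1.1145); f(x1) < f(x2) => keep [1.5280, 3.0557]
Step 3: [1.5280, 3.0557], x1=2.1116 (f=0.0125), x2=2.4721 (f=0.2229); f(x1) < f(x2) => keep [1.5280, 2.4721]
Final interval: [1.5280, 2.4721]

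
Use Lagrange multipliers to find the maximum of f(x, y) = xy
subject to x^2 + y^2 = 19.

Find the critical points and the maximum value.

Lagrange conditions: y = 2*lambda*x and x = 2*lambda*y
If x = 0 then y = 0, violating the constraint, so x, y != 0.
Dividing: y/x = x/y => x^2 = y^2 => y = x or y = -x
Constraint: 2x^2 = 19 => x^2 = 19/2 => x = +/-sqrt(19/2)
Critical points: (sqrt(19/2), sqrt(19/2)), (-sqrt(19/2), -sqrt(19/2)), (sqrt(19/2), -sqrt(19/2)), (-sqrt(19/2), sqrt(19/2))
  y = x:  xy = x^2 = 19/2  at (sqrt(19/2), sqrt(19/2)) and (-sqrt(19/2), -sqrt(19/2))
  y = -x: xy = -x^2 = -19/2 at (sqrt(19/2), -sqrt(19/2)) and (-sqrt(19/2), sqrt(19/2))
Maximum xy = 19/2 at (sqrt(19/2), sqrt(19/2)) and (-sqrt(19/2), -sqrt(19/2))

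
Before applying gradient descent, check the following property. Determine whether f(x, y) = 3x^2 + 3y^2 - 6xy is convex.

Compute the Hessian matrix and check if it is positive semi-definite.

f(x,y) = 3x^2 + 3y^2 - 6xy
Hessian H = [[6, -6], [-6, 6]]
trace(H) = 12, det(H) = 0
Eigenvalues: (12 +/- sqrt(144)) / 2 = 12, 0
Since both eigenvalues >= 0, f is convex.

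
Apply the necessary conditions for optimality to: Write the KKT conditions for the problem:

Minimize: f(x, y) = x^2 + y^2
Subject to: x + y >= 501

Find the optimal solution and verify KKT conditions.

KKT conditions for min x^2 + y^2 s.t. x + y >= 501:
Stationarity: 2x = mu, 2y = mu
So x = y = mu/2.
Complementary slackness: mu*(x + y - 501) = 0
Primal feasibility: x + y >= 501; dual feasibility: mu >= 0
If mu = 0 then x = y = 0, but 0 + 0 < 501 is infeasible, so the constraint is active.
Constraint active: x + y = 2*(mu/2) = 501 => mu = 501
x = y = 501/2, f = 251001/2
Verify: stationarity 2*(501/2) = 501 = mu; primal 501/2 + 501/2 = 501 >= 501; dual mu = 501 >= 0; complementary slackness 501*(501 - 501) = 0. All KKT conditions hold.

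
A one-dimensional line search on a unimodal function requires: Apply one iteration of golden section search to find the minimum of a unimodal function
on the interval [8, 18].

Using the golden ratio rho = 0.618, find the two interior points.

Golden section search on [8, 18].
Golden ratio rho = 0.618 (approx).
Interior points:
  x_1 = 8 + (1-0.618)*10 = 11.8200
  x_2 = 8 + 0.618*10 = 14.1800
Compare f(x_1) and f(x_2) to determine which subinterval to keep.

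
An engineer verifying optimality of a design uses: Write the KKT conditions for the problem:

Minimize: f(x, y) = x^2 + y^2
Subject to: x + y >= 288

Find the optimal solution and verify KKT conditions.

KKT conditions for min x^2 + y^2 s.t. x + y >= 288:
Stationarity: 2x = mu, 2y = mu
So x = y = mu/2.
Complementary slackness: mu*(x + y - 288) = 0
Primal feasibility: x + y >= 288; dual feasibility: mu >= 0
If mu = 0 then x = y = 0, but 0 + 0 < 288 is infeasible, so the constraint is active.
Constraint active: x + y = 2*(mu/2) = 288 => mu = 288
x = y = 144, f = 41472
Verify: stationarity 2*144 = 288 = mu; primal 144 + 144 = 288 >= 288; dual mu = 288 >= 0; complementary slackness 288*(288 - 288) = 0. All KKT conditions hold.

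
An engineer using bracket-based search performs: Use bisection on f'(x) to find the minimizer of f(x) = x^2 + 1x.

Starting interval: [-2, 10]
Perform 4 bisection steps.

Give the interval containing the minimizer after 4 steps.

Finding critical point of f(x) = x^2 + 1x using bisection on f'(x) = 2x + 1.
f'(x) = 0 when x = -1/2.
Starting interval: [-2, 10]
Step 1: mid = 4, f'(mid) = 9, new interval = [-2, 4]
Step 2: mid = 1, f'(mid) = 3, new interval = [-2, 1]
Step 3: mid = -1/2, f'(mid) = 0, new interval = [-1/2, -1/2]
Step 4: mid = -1/2, f'(mid) = 0, new interval = [-1/2, -1/2]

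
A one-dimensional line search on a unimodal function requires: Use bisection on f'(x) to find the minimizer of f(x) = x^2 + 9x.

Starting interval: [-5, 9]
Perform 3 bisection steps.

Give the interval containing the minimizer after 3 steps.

Finding critical point of f(x) = x^2 + 9x using bisection on f'(x) = 2x + 9.
f'(x) = 0 when x = -9/2.
Starting interval: [-5, 9]
Step 1: mid = 2, f'(mid) = 13, new interval = [-5, 2]
Step 2: mid = -3/2, f'(mid) = 6, new interval = [-5, -3/2]
Step 3: mid = -13/4, f'(mid) = 5/2, new interval = [-5, -13/4]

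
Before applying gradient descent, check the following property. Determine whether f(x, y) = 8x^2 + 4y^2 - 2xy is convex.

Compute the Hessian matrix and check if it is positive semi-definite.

f(x,y) = 8x^2 + 4y^2 - 2xy
Hessian H = [[16, -2], [-2, 8]]
trace(H) = 24, det(H) = 124
Eigenvalues: (24 +/- sqrt(80)) / 2 = 16.47, 7.528
Since both eigenvalues > 0, f is convex.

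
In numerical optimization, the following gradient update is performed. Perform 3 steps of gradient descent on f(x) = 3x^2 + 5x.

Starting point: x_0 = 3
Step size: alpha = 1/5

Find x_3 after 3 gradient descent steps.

f(x) = 3x^2 + 5x, f'(x) = 6x + (5)
Step 1: f'(3) = 23, x_1 = 3 - 1/5 * 23 = -8/5
Step 2: f'(-8/5) = -23/5, x_2 = -8/5 - 1/5 * -23/5 = -17/25
Step 3: f'(-17/25) = 23/25, x_3 = -17/25 - 1/5 * 23/25 = -108/125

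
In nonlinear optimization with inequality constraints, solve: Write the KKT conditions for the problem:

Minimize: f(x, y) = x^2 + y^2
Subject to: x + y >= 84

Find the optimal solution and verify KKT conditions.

KKT conditions for min x^2 + y^2 s.t. x + y >= 84:
Stationarity: 2x = mu, 2y = mu
So x = y = mu/2.
Complementary slackness: mu*(x + y - 84) = 0
Primal feasibility: x + y >= 84; dual feasibility: mu >= 0
If mu = 0 then x = y = 0, but 0 + 0 < 84 is infeasible, so the constraint is active.
Constraint active: x + y = 2*(mu/2) = 84 => mu = 84
x = y = 42, f = 3528
Verify: stationarity 2*42 = 84 = mu; primal 42 + 42 = 84 >= 84; dual mu = 84 >= 0; complementary slackness 84*(84 - 84) = 0. All KKT conditions hold.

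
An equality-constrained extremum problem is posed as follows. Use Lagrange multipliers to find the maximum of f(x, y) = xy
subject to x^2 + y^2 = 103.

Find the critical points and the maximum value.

Lagrange conditions: y = 2*lambda*x and x = 2*lambda*y
If x = 0 then y = 0, violating the constraint, so x, y != 0.
Dividing: y/x = x/y => x^2 = y^2 => y = x or y = -x
Constraint: 2x^2 = 103 => x^2 = 103/2 => x = +/-sqrt(103/2)
Critical points: (sqrt(103/2), sqrt(103/2)), (-sqrt(103/2), -sqrt(103/2)), (sqrt(103/2), -sqrt(103/2)), (-sqrt(103/2), sqrt(103/2))
  y = x:  xy = x^2 = 103/2  at (sqrt(103/2), sqrt(103/2)) and (-sqrt(103/2), -sqrt(103/2))
  y = -x: xy = -x^2 = -103/2 at (sqrt(103/2), -sqrt(103/2)) and (-sqrt(103/2), sqrt(103/2))
Maximum xy = 103/2 at (sqrt(103/2), sqrt(103/2)) and (-sqrt(103/2), -sqrt(103/2))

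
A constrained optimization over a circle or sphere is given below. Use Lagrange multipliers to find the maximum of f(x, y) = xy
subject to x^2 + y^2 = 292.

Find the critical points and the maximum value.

Lagrange conditions: y = 2*lambda*x and x = 2*lambda*y
If x = 0 then y = 0, violating the constraint, so x, y != 0.
Dividing: y/x = x/y => x^2 = y^2 => y = x or y = -x
Constraint: 2x^2 = 292 => x^2 = 146 => x = +/-sqrt(146)
Critical points: (sqrt(146), sqrt(146)), (-sqrt(146), -sqrt(146)), (sqrt(146), -sqrt(146)), (-sqrt(146), sqrt(146))
  y = x:  xy = x^2 = 146  at (sqrt(146), sqrt(146)) and (-sqrt(146), -sqrt(146))
  y = -x: xy = -x^2 = -146 at (sqrt(146), -sqrt(146)) and (-sqrt(146), sqrt(146))
Maximum xy = 146 at (sqrt(146), sqrt(146)) and (-sqrt(146), -sqrt(146))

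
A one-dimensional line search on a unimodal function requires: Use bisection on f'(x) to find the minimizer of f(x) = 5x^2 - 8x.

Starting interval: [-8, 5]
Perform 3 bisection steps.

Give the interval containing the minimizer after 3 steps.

Finding critical point of f(x) = 5x^2 - 8x using bisection on f'(x) = 10x + -8.
f'(x) = 0 when x = 4/5.
Starting interval: [-8, 5]
Step 1: mid = -3/2, f'(mid) = -23, new interval = [-3/2, 5]
Step 2: mid = 7/4, f'(mid) = 19/2, new interval = [-3/2, 7/4]
Step 3: mid = 1/8, f'(mid) = -27/4, new interval = [1/8, 7/4]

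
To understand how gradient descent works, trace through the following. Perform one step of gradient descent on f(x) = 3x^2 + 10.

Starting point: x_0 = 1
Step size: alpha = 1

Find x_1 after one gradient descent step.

f(x) = 3x^2 + 10
f'(x) = 6x + 0
f'(1) = 6*1 + (0) = 6
x_1 = x_0 - alpha * f'(x_0) = 1 - 1 * 6 = -5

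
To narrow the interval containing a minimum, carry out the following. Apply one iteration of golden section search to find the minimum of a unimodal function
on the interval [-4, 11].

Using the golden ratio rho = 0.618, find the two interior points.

Golden section search on [-4, 11].
Golden ratio rho = 0.618 (approx).
Interior points:
  x_1 = -4 + (1-0.618)*15 = 1.7300
  x_2 = -4 + 0.618*15 = 5.2700
Compare f(x_1) and f(x_2) to determine which subinterval to keep.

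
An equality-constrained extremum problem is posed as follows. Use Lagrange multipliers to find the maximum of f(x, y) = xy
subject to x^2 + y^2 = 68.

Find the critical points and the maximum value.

Lagrange conditions: y = 2*lambda*x and x = 2*lambda*y
If x = 0 then y = 0, violating the constraint, so x, y != 0.
Dividing: y/x = x/y => x^2 = y^2 => y = x or y = -x
Constraint: 2x^2 = 68 => x^2 = 34 => x = +/-sqrt(34)
Critical points: (sqrt(34), sqrt(34)), (-sqrt(34), -sqrt(34)), (sqrt(34), -sqrt(34)), (-sqrt(34), sqrt(34))
  y = x:  xy = x^2 = 34  at (sqrt(34), sqrt(34)) and (-sqrt(34), -sqrt(34))
  y = -x: xy = -x^2 = -34 at (sqrt(34), -sqrt(34)) and (-sqrt(34), sqrt(34))
Maximum xy = 34 at (sqrt(34), sqrt(34)) and (-sqrt(34), -sqrt(34))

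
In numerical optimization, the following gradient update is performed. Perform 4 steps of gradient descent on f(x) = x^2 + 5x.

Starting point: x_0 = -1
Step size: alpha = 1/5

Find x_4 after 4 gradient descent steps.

f(x) = x^2 + 5x, f'(x) = 2x + (5)
Step 1: f'(-1) = 3, x_1 = -1 - 1/5 * 3 = -8/5
Step 2: f'(-8/5) = 9/5, x_2 = -8/5 - 1/5 * 9/5 = -49/25
Step 3: f'(-49/25) = 27/25, x_3 = -49/25 - 1/5 * 27/25 = -272/125
Step 4: f'(-272/125) = 81/125, x_4 = -272/125 - 1/5 * 81/125 = -1441/625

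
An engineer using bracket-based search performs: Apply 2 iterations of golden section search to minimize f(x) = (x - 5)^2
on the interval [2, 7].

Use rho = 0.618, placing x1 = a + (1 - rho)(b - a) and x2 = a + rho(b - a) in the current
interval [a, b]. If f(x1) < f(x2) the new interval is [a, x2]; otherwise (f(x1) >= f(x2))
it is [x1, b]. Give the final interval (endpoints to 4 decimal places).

Golden section search for min of f(x) = (x - 5)^2 on [2, 7].
Each step: x1 = a + (1 - rho)(b - a), x2 = a + rho(b - a); if f(x1) < f(x2) keep [a, x2], otherwise keep [x1, b].
Step 1: [2.0000, 7.0000], x1=3.9100 (f=1.1881), x2=5.0900 (f=0.0081); f(x1) > f(x2) => keep [3.9100, 7.0000]
Step 2: [3.9100, 7.0000], x1=5.0904 (f=0.0082), x2=5.8196 (f=0.6718); f(x1) < f(x2) => keep [3.9100, 5.8196]
Final interval: [3.9100, 5.8196]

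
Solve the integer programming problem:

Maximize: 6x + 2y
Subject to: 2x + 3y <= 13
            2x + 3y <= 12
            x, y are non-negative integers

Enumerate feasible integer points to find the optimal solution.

Constraint 1: 2x + 3y <= 13
Constraint 2: 2x + 3y <= 12
Feasible x range (need y >= 0): 0 <= x <= min(13/2, 12/2) => x in {0, ..., 6}.
Enumerate feasible integer points row by row (the coefficient of y is 2 > 0, so for each x the largest feasible y gives the best value):
  x = 0: y <= min((13 - 2*0)/3, (12 - 2*0)/3) => y in {0, ..., 4}; best 6*0 + 2*4 = 8
  x = 1: y <= min((13 - 2*1)/3, (12 - 2*1)/3) => y in {0, ..., 3}; best 6*1 + 2*3 = 12
  x = 2: y <= min((13 - 2*2)/3, (12 - 2*2)/3) => y in {0, ..., 2}; best 6*2 + 2*2 = 16
  x = 3: y <= min((13 - 2*3)/3, (12 - 2*3)/3) => y in {0, ..., 2}; best 6*3 + 2*2 = 22
  x = 4: y <= min((13 - 2*4)/3, (12 - 2*4)/3) => y in {0, ..., 1}; best 6*4 + 2*1 = 26
  x = 5: y <= min((13 - 2*5)/3, (12 - 2*5)/3) => y in {0}; best 6*5 + 2*0 = 30
  x = 6: y <= min((13 - 2*6)/3, (12 - 2*6)/3) => y in {0}; best 6*6 + 2*0 = 36
The maximum 6x + 2y = 36 is achieved at x = 6, y = 0.
Check: 2*6 + 3*0 = 12 <= 13 and 2*6 + 3*0 = 12 <= 12.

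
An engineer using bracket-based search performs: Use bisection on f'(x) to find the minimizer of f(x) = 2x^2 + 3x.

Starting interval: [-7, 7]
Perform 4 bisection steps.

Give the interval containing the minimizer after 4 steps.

Finding critical point of f(x) = 2x^2 + 3x using bisection on f'(x) = 4x + 3.
f'(x) = 0 when x = -3/4.
Starting interval: [-7, 7]
Step 1: mid = 0, f'(mid) = 3, new interval = [-7, 0]
Step 2: mid = -7/2, f'(mid) = -11, new interval = [-7/2, 0]
Step 3: mid = -7/4, f'(mid) = -4, new interval = [-7/4, 0]
Step 4: mid = -7/8, f'(mid) = -1/2, new interval = [-7/8, 0]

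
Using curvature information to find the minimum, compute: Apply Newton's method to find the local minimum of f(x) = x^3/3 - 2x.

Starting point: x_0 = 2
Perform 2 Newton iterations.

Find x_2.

f(x) = x^3/3 - 2x
f'(x) = x^2 - 2, f''(x) = 2x
Newton update: x_{n+1} = x_n - (x_n^2 - 2)/(2*x_n)
Step 1: x_0 = 2, f'=2, f''=4, x_1 = 3/2
Step 2: x_1 = 3/2, f'=1/4, f''=3, x_2 = 17/12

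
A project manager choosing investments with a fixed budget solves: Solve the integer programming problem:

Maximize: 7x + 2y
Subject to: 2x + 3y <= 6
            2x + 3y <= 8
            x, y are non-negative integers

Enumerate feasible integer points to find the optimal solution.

Constraint 1: 2x + 3y <= 6
Constraint 2: 2x + 3y <= 8
Feasible x range (need y >= 0): 0 <= x <= min(6/2, 8/2) => x in {0, ..., 3}.
Enumerate feasible integer points row by row (the coefficient of y is 2 > 0, so for each x the largest feasible y gives the best value):
  x = 0: y <= min((6 - 2*0)/3, (8 - 2*0)/3) => y in {0, ..., 2}; best 7*0 + 2*2 = 4
  x = 1: y <= min((6 - 2*1)/3, (8 - 2*1)/3) => y in {0, ..., 1}; best 7*1 + 2*1 = 9
  x = 2: y <= min((6 - 2*2)/3, (8 - 2*2)/3) => y in {0}; best 7*2 + 2*0 = 14
  x = 3: y <= min((6 - 2*3)/3, (8 - 2*3)/3) => y in {0}; best 7*3 + 2*0 = 21
The maximum 7x + 2y = 21 is achieved at x = 3, y = 0.
Check: 2*3 + 3*0 = 6 <= 6 and 2*3 + 3*0 = 6 <= 8.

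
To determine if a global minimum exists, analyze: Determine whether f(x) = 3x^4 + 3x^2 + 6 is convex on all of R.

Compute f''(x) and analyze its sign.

f(x) = 3x^4 + 3x^2 + 6
f'(x) = 12x^3 + 6x
f''(x) = 36x^2 + 6
f''(x) = 36x^2 + 6 >= 6 > 0 for all x
Therefore, f is convex on R.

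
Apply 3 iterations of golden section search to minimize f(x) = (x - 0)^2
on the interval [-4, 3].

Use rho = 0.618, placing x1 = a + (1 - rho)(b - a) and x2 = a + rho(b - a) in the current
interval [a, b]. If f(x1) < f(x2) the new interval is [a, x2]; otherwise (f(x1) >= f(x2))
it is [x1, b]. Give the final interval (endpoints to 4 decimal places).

Golden section search for min of f(x) = (x - 0)^2 on [-4, 3].
Each step: x1 = a + (1 - rho)(b - a), x2 = a + rho(b - a); if f(x1) < f(x2) keep [a, x2], otherwise keep [x1, b].
Step 1: [-4.0000, 3.0000], x1=-1.3260 (f=1.7583), x2=0.3260 (f=0.1063); f(x1) > f(x2) => keep [-1.3260, 3.0000]
Step 2: [-1.3260, 3.0000], x1=0.3265 (f=0.1066), x2=1.3475 (f=1.8157); f(x1) < f(x2) => keep [-1.3260, 1.3475]
Step 3: [-1.3260, 1.3475], x1=-0.3047 (f=0.0929), x2=0.3262 (f=0.1064); f(x1) < f(x2) => keep [-1.3260, 0.3262]
Final interval: [-1.3260, 0.3262]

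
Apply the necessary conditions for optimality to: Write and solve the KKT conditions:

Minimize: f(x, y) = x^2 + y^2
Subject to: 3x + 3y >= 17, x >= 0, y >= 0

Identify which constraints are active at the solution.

KKT conditions for min x^2 + y^2 s.t. 3x + 3y >= 17, x >= 0, y >= 0:
Stationarity: 2x = mu*3 + mu_x, 2y = mu*3 + mu_y, with mu, mu_x, mu_y >= 0
Complementary slackness: mu*(3x + 3y - 17) = 0, mu_x*x = 0, mu_y*y = 0
(0, 0) is infeasible (3*0 + 3*0 < 17), so if mu = 0 stationarity would force x = mu_x/2 >= 0, y = mu_y/2 >= 0 with mu_x*x = mu_y*y = 0, i.e. x = y = 0: contradiction. Hence mu > 0 and 3x + 3y = 17 is active.
Try x > 0, y > 0 (so mu_x = mu_y = 0): x = 3*mu/2, y = 3*mu/2
Substitute: 3*(3*mu/2) + 3*(3*mu/2) = 17
  mu*18/2 = 17 => mu = 17/9
x* = 17/6 > 0, y* = 17/6 > 0, consistent with mu_x = mu_y = 0.
f is convex and the constraints are linear, so this KKT point is the global minimum.
f* = 289/18
Active constraints: 3x + 3y >= 17 (holds with equality, mu = 17/9 > 0); x >= 0 and y >= 0 are inactive (mu_x = mu_y = 0).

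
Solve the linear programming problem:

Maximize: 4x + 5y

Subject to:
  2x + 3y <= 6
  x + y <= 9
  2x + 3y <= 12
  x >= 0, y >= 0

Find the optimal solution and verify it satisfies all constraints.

Feasible vertices: (0, 0), (0, 2), (3, 0)
Objective 4x + 5y at each vertex:
  (0, 0): 0
  (0, 2): 10
  (3, 0): 12
Maximum is 12 at (3, 0).
Verify constraints at (x, y) = (3, 0):
  2*3 + 3*0 = 6 <= 6 (active)
  1*3 + 1*0 = 3 <= 9
  2*3 + 3*0 = 6 <= 12
  x = 3 >= 0, y = 0 >= 0. All constraints satisfied.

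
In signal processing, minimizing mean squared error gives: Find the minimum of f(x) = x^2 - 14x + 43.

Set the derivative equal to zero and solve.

f(x) = x^2 - 14x + 43
f'(x) = 2x + (-14) = 0
x = 14/2 = 7
f(7) = -6
Since f''(x) = 2 > 0, this is a minimum.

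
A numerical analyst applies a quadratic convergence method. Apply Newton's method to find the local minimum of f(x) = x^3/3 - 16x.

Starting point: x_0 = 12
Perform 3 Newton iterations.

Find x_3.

f(x) = x^3/3 - 16x
f'(x) = x^2 - 16, f''(x) = 2x
Newton update: x_{n+1} = x_n - (x_n^2 - 16)/(2*x_n)
Step 1: x_0 = 12, f'=128, f''=24, x_1 = 20/3
Step 2: x_1 = 20/3, f'=256/9, f''=40/3, x_2 = 68/15
Step 3: x_2 = 68/15, f'=1024/225, f''=136/15, x_3 = 1028/255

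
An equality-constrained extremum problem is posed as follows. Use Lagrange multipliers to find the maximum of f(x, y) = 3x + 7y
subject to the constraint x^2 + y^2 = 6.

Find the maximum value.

Set up Lagrange conditions: grad f = lambda * grad g
  3 = 2*lambda*x
  7 = 2*lambda*y
From these: x/y = 3/7, so x = 3t, y = 7t for some t.
Substitute into constraint: (3t)^2 + (7t)^2 = 6
  t^2 * 58 = 6
  t = sqrt(6/58)
Maximum = 3*x + 7*y = (3^2 + 7^2)*t = 58 * sqrt(6/58) = sqrt(348)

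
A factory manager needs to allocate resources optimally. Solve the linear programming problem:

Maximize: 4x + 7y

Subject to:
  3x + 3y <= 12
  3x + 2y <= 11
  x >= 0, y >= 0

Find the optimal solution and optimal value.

Feasible vertices: (0, 0), (0, 4), (3, 1), (11/3, 0)
Objective 4x + 7y at each:
  (0, 0): 0
  (0, 4): 28
  (3, 1): 19
  (11/3, 0): 44/3
Maximum is 28 at (0, 4).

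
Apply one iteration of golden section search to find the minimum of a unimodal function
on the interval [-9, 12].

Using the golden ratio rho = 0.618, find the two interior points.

Golden section search on [-9, 12].
Golden ratio rho = 0.618 (approx).
Interior points:
  x_1 = -9 + (1-0.618)*21 = -0.9780
  x_2 = -9 + 0.618*21 = 3.9780
Compare f(x_1) and f(x_2) to determine which subinterval to keep.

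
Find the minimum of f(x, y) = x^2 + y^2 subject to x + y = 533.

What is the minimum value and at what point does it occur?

Substitute y = 533 - x into f(x,y) = x^2 + y^2:
g(x) = x^2 + (533 - x)^2 = 2x^2 - 1066x + 284089
g'(x) = 4x - 1066 = 0  =>  x = 533/2
y = 533 - 533/2 = 533/2
Minimum value = (533/2)^2 + (533/2)^2 = 284089/2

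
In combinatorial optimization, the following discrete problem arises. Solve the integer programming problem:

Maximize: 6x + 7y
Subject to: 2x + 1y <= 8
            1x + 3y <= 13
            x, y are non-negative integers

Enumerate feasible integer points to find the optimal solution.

Constraint 1: 2x + 1y <= 8
Constraint 2: 1x + 3y <= 13
Feasible x range (need y >= 0): 0 <= x <= min(8/2, 13/1) => x in {0, ..., 4}.
Enumerate feasible integer points row by row (the coefficient of y is 7 > 0, so for each x the largest feasible y gives the best value):
  x = 0: y <= min((8 - 2*0)/1, (13 - 1*0)/3) => y in {0, ..., 4}; best 6*0 + 7*4 = 28
  x = 1: y <= min((8 - 2*1)/1, (13 - 1*1)/3) => y in {0, ..., 4}; best 6*1 + 7*4 = 34
  x = 2: y <= min((8 - 2*2)/1, (13 - 1*2)/3) => y in {0, ..., 3}; best 6*2 + 7*3 = 33
  x = 3: y <= min((8 - 2*3)/1, (13 - 1*3)/3) => y in {0, ..., 2}; best 6*3 + 7*2 = 32
  x = 4: y <= min((8 - 2*4)/1, (13 - 1*4)/3) => y in {0}; best 6*4 + 7*0 = 24
The maximum 6x + 7y = 34 is achieved at x = 1, y = 4.
Check: 2*1 + 1*4 = 6 <= 8 and 1*1 + 3*4 = 13 <= 13.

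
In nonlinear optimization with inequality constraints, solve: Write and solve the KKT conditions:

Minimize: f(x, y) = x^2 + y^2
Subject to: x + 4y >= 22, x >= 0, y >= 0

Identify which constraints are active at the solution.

KKT conditions for min x^2 + y^2 s.t. 1x + 4y >= 22, x >= 0, y >= 0:
Stationarity: 2x = mu*1 + mu_x, 2y = mu*4 + mu_y, with mu, mu_x, mu_y >= 0
Complementary slackness: mu*(x + 4y - 22) = 0, mu_x*x = 0, mu_y*y = 0
(0, 0) is infeasible (1*0 + 4*0 < 22), so if mu = 0 stationarity would force x = mu_x/2 >= 0, y = mu_y/2 >= 0 with mu_x*x = mu_y*y = 0, i.e. x = y = 0: contradiction. Hence mu > 0 and x + 4y = 22 is active.
Try x > 0, y > 0 (so mu_x = mu_y = 0): x = 1*mu/2, y = 4*mu/2
Substitute: 1*(1*mu/2) + 4*(4*mu/2) = 22
  mu*17/2 = 22 => mu = 44/17
x* = 22/17 > 0, y* = 88/17 > 0, consistent with mu_x = mu_y = 0.
f is convex and the constraints are linear, so this KKT point is the global minimum.
f* = 484/17
Active constraints: x + 4y >= 22 (holds with equality, mu = 44/17 > 0); x >= 0 and y >= 0 are inactive (mu_x = mu_y = 0).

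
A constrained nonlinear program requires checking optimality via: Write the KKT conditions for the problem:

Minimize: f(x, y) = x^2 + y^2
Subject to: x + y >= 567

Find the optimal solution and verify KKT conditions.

KKT conditions for min x^2 + y^2 s.t. x + y >= 567:
Stationarity: 2x = mu, 2y = mu
So x = y = mu/2.
Complementary slackness: mu*(x + y - 567) = 0
Primal feasibility: x + y >= 567; dual feasibility: mu >= 0
If mu = 0 then x = y = 0, but 0 + 0 < 567 is infeasible, so the constraint is active.
Constraint active: x + y = 2*(mu/2) = 567 => mu = 567
x = y = 567/2, f = 321489/2
Verify: stationarity 2*(567/2) = 567 = mu; primal 567/2 + 567/2 = 567 >= 567; dual mu = 567 >= 0; complementary slackness 567*(567 - 567) = 0. All KKT conditions hold.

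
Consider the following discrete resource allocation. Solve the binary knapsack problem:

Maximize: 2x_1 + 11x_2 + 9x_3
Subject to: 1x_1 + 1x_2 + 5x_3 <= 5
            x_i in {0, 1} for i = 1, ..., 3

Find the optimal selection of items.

Items: item 1 (v=2, w=1), item 2 (v=11, w=1), item 3 (v=9, w=5)
Capacity: 5
Checking all 8 subsets (w = total weight, v = total value):
  {}: w = 0, v = 0
  {1}: w = 1, v = 2
  {2}: w = 1, v = 11
  {3}: w = 5, v = 9
  {1, 2}: w = 2, v = 13
  {1, 3}: w = 6 > 5, infeasible
  {2, 3}: w = 6 > 5, infeasible
  {1, 2, 3}: w = 7 > 5, infeasible
Best feasible subset: items [1, 2]
Total weight: 2 <= 5, total value: 13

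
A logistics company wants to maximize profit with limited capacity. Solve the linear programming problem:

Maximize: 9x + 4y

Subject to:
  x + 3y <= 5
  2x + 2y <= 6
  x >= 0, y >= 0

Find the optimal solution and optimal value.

Feasible vertices: (0, 0), (0, 5/3), (2, 1), (3, 0)
Objective 9x + 4y at each:
  (0, 0): 0
  (0, 5/3): 20/3
  (2, 1): 22
  (3, 0): 27
Maximum is 27 at (3, 0).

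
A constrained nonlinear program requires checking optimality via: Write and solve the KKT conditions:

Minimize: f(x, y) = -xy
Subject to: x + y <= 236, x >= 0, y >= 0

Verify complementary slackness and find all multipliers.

Problem: min -xy s.t. x + y <= 236 (multiplier lambda), x >= 0 (mu_x), y >= 0 (mu_y)
KKT stationarity: -y + lambda - mu_x = 0, -x + lambda - mu_y = 0, with lambda, mu_x, mu_y >= 0
Complementary slackness: lambda*(x + y - 236) = 0, mu_x*x = 0, mu_y*y = 0
If lambda = 0: y = -mu_x <= 0 and x = -mu_y <= 0 force x = y = 0 with f = 0; but x = y = 118 is feasible with f = -13924 < 0, so this is not the minimum. Hence lambda > 0 and x + y = 236.
Try x > 0, y > 0 (so mu_x = mu_y = 0): y = lambda, x = lambda => x = y = lambda
x + y = 236 => 2*lambda = 236 => lambda = 118
x* = y* = 118 > 0, consistent with mu_x = mu_y = 0.
(Any feasible point with x = 0 or y = 0 has f = 0 > -13924, so the minimum is not on those boundaries.)
min(-xy) = -13924 (i.e. max xy = 13924)
Multipliers: lambda = 118, mu_x = 0, mu_y = 0
Complementary slackness: lambda*(x + y - 236) = 118*(118 + 118 - 236) = 0, mu_x*x = 0*118 = 0, mu_y*y = 0*118 = 0. Satisfied.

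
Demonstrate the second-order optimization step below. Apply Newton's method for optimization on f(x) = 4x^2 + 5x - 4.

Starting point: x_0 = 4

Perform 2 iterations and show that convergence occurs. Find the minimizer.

f(x) = 4x^2 + 5x - 4, f'(x) = 8x + (5), f''(x) = 8
Step 1: f'(4) = 37, x_1 = 4 - 37/8 = -5/8
Step 2: f'(-5/8) = 0, x_2 = -5/8 (converged)
Newton's method converges in 1 step for quadratics.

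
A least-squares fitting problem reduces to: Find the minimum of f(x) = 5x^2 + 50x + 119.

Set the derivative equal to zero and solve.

f(x) = 5x^2 + 50x + 119
f'(x) = 10x + (50) = 0
x = -50/10 = -5
f(-5) = -6
Since f''(x) = 10 > 0, this is a minimum.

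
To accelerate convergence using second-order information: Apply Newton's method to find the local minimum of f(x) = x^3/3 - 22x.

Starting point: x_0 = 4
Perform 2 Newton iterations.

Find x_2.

f(x) = x^3/3 - 22x
f'(x) = x^2 - 22, f''(x) = 2x
Newton update: x_{n+1} = x_n - (x_n^2 - 22)/(2*x_n)
Step 1: x_0 = 4, f'=-6, f''=8, x_1 = 19/4
Step 2: x_1 = 19/4, f'=9/16, f''=19/2, x_2 = 713/152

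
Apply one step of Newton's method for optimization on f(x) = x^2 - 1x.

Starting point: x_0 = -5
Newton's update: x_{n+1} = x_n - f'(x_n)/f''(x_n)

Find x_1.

f(x) = x^2 - 1x
f'(x) = 2x + (-1), f''(x) = 2
Newton step: x_1 = x_0 - f'(x_0)/f''(x_0)
f'(-5) = -11
x_1 = -5 - -11/2 = 1/2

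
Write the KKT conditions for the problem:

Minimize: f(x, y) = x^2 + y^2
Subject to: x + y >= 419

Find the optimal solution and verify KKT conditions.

KKT conditions for min x^2 + y^2 s.t. x + y >= 419:
Stationarity: 2x = mu, 2y = mu
So x = y = mu/2.
Complementary slackness: mu*(x + y - 419) = 0
Primal feasibility: x + y >= 419; dual feasibility: mu >= 0
If mu = 0 then x = y = 0, but 0 + 0 < 419 is infeasible, so the constraint is active.
Constraint active: x + y = 2*(mu/2) = 419 => mu = 419
x = y = 419/2, f = 175561/2
Verify: stationarity 2*(419/2) = 419 = mu; primal 419/2 + 419/2 = 419 >= 419; dual mu = 419 >= 0; complementary slackness 419*(419 - 419) = 0. All KKT conditions hold.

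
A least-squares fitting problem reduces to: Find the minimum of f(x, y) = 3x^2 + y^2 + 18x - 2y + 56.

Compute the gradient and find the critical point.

f(x,y) = 3x^2 + y^2 + 18x - 2y + 56
df/dx = 6x + (18) = 0  =>  x = -3
df/dy = 2y + (-2) = 0  =>  y = 1
f(-3, 1) = 3*(-3)^2 + 1*(1)^2 + 18*(-3) + -2*(1) + 56 = 28
Hessian is diagonal with entries 6, 2 > 0, so this is a minimum.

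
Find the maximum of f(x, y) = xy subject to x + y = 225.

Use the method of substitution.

Substitute y = 225 - x into f(x,y) = xy:
g(x) = x(225 - x) = 225x - x^2
g'(x) = 225 - 2x = 0  =>  x = 225/2
y = 225 - 225/2 = 225/2
Maximum value = (225/2) * (225/2) = 50625/4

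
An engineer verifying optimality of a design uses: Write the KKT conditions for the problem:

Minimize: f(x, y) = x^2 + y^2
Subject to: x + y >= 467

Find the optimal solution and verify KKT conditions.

KKT conditions for min x^2 + y^2 s.t. x + y >= 467:
Stationarity: 2x = mu, 2y = mu
So x = y = mu/2.
Complementary slackness: mu*(x + y - 467) = 0
Primal feasibility: x + y >= 467; dual feasibility: mu >= 0
If mu = 0 then x = y = 0, but 0 + 0 < 467 is infeasible, so the constraint is active.
Constraint active: x + y = 2*(mu/2) = 467 => mu = 467
x = y = 467/2, f = 218089/2
Verify: stationarity 2*(467/2) = 467 = mu; primal 467/2 + 467/2 = 467 >= 467; dual mu = 467 >= 0; complementary slackness 467*(467 - 467) = 0. All KKT conditions hold.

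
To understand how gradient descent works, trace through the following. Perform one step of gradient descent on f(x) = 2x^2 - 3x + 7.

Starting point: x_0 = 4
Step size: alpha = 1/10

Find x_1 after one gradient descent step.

f(x) = 2x^2 - 3x + 7
f'(x) = 4x - 3
f'(4) = 4*4 + (-3) = 13
x_1 = x_0 - alpha * f'(x_0) = 4 - 1/10 * 13 = 27/10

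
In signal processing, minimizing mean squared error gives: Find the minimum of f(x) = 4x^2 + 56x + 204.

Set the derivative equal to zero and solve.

f(x) = 4x^2 + 56x + 204
f'(x) = 8x + (56) = 0
x = -56/8 = -7
f(-7) = 8
Since f''(x) = 8 > 0, this is a minimum.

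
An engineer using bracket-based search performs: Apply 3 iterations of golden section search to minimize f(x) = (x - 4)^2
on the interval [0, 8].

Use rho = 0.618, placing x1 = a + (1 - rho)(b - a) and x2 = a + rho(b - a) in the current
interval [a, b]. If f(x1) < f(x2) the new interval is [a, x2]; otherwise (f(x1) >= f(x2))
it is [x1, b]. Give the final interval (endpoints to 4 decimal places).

Golden section search for min of f(x) = (x - 4)^2 on [0, 8].
Each step: x1 = a + (1 - rho)(b - a), x2 = a + rho(b - a); if f(x1) < f(x2) keep [a, x2], otherwise keep [x1, b].
Step 1: [0.0000, 8.0000], x1=3.0560 (f=0.8911), x2=4.9440 (f=0.8911); f(x1) = f(x2) (tie, not '<') => keep [3.0560, 8.0000]
Step 2: [3.0560, 8.0000], x1=4.9446 (f=0.8923), x2=6.1114 (f=4.4580); f(x1) < f(x2) => keep [3.0560, 6.1114]
Step 3: [3.0560, 6.1114], x1=4.2232 (f=0.0498), x2=4.9442 (f=0.8916); f(x1) < f(x2) => keep [3.0560, 4.9442]
Final interval: [3.0560, 4.9442]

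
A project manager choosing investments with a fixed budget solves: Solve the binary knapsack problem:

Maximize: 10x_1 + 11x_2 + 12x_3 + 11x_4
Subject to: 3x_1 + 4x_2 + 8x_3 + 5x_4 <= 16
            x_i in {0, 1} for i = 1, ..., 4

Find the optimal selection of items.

Items: item 1 (v=10, w=3), item 2 (v=11, w=4), item 3 (v=12, w=8), item 4 (v=11, w=5)
Capacity: 16
Checking all 16 subsets (w = total weight, v = total value):
  {}: w = 0, v = 0
  {1}: w = 3, v = 10
  {2}: w = 4, v = 11
  {3}: w = 8, v = 12
  {4}: w = 5, v = 11
  {1, 2}: w = 7, v = 21
  {1, 3}: w = 11, v = 22
  {1, 4}: w = 8, v = 21
  {2, 3}: w = 12, v = 23
  {2, 4}: w = 9, v = 22
  {3, 4}: w = 13, v = 23
  {1, 2, 3}: w = 15, v = 33
  {1, 2, 4}: w = 12, v = 32
  {1, 3, 4}: w = 16, v = 33
  {2, 3, 4}: w = 17 > 16, infeasible
  {1, 2, 3, 4}: w = 20 > 16, infeasible
Best feasible subset: items [1, 2, 3]
(The same value 33 is also attained by {1, 3, 4}.)
Total weight: 15 <= 16, total value: 33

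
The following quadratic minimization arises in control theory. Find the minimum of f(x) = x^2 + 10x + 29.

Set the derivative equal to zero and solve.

f(x) = x^2 + 10x + 29
f'(x) = 2x + (10) = 0
x = -10/2 = -5
f(-5) = 4
Since f''(x) = 2 > 0, this is a minimum.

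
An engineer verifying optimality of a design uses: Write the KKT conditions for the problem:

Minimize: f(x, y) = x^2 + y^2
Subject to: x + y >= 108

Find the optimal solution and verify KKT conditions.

KKT conditions for min x^2 + y^2 s.t. x + y >= 108:
Stationarity: 2x = mu, 2y = mu
So x = y = mu/2.
Complementary slackness: mu*(x + y - 108) = 0
Primal feasibility: x + y >= 108; dual feasibility: mu >= 0
If mu = 0 then x = y = 0, but 0 + 0 < 108 is infeasible, so the constraint is active.
Constraint active: x + y = 2*(mu/2) = 108 => mu = 108
x = y = 54, f = 5832
Verify: stationarity 2*54 = 108 = mu; primal 54 + 54 = 108 >= 108; dual mu = 108 >= 0; complementary slackness 108*(108 - 108) = 0. All KKT conditions hold.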